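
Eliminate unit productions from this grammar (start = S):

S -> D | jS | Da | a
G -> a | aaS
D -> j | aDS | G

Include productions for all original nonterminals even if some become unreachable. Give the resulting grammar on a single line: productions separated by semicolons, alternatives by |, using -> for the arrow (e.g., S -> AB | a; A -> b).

Unit productions: D->G, S->D.
Unit pairs (A ⇒* B via units): (D,G), (S,D), (S,G).
S: inherits non-unit rules of {D, G, S} → Da | a | aDS | aaS | j | jS.
D: inherits non-unit rules of {D, G} → a | aDS | aaS | j.
G: inherits non-unit rules of {G} → a | aaS.

S -> a | j | Da | jS | aDS | aaS; D -> a | j | aDS | aaS; G -> a | aaS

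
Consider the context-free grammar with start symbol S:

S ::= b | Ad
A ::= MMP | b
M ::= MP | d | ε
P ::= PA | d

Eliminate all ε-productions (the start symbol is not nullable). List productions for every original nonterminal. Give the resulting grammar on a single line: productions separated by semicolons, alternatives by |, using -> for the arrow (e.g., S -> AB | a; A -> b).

S -> b | Ad; A -> P | b | MP | MMP; M -> P | d | MP; P -> d | PA

Nullable set: {M}.
A -> MMP: M, M nullable, giving MMP | MP | P.
Drop M -> ε.
M -> MP: M nullable, giving MP | P.
Unchanged (no nullable symbols): S -> Ad; S -> b; A -> b; M -> d; P -> PA; P -> d.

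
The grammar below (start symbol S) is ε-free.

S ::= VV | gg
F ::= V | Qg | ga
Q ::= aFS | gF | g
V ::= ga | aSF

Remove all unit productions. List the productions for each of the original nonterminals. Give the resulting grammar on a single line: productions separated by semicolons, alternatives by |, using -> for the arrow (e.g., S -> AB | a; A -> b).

S -> VV | gg; F -> Qg | ga | aSF; Q -> g | gF | aFS; V -> ga | aSF

Unit productions: F->V.
Unit pairs (A ⇒* B via units): (F,V).
S: inherits non-unit rules of {S} → VV | gg.
F: inherits non-unit rules of {F, V} → Qg | aSF | ga.
Q: inherits non-unit rules of {Q} → aFS | g | gF.
V: inherits non-unit rules of {V} → aSF | ga.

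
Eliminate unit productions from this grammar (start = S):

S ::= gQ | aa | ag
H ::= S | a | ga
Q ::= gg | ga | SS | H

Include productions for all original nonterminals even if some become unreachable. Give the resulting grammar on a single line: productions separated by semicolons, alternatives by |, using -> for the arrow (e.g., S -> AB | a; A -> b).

Unit productions: H->S, Q->H.
Unit pairs (A ⇒* B via units): (H,S), (Q,H), (Q,S).
S: inherits non-unit rules of {S} → aa | ag | gQ.
H: inherits non-unit rules of {H, S} → a | aa | ag | gQ | ga.
Q: inherits non-unit rules of {H, Q, S} → SS | a | aa | ag | gQ | ga | gg.

S -> aa | ag | gQ; H -> a | aa | ag | gQ | ga; Q -> a | SS | aa | ag | gQ | ga | gg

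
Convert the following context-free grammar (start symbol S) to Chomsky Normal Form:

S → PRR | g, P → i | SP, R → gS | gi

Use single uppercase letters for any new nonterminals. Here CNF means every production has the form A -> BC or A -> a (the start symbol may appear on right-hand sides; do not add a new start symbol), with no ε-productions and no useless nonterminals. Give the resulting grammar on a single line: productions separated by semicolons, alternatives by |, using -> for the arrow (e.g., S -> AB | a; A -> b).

No ε-productions.
No unit productions to eliminate.
TERM: introduce A -> g, B -> i and substitute in every rule of length ≥2.
BIN: S -> PRR becomes S -> PC, C -> RR.

S -> g | PC; A -> g; B -> i; C -> RR; P -> i | SP; R -> AB | AS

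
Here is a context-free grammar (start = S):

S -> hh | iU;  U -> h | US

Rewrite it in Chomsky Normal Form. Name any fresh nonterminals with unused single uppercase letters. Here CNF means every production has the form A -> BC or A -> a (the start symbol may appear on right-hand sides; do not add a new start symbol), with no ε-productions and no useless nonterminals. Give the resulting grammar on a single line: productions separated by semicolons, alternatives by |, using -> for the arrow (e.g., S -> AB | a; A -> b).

S -> AA | BU; A -> h; B -> i; U -> h | US

No ε-productions.
No unit productions to eliminate.
TERM: introduce A -> h, B -> i and substitute in every rule of length ≥2.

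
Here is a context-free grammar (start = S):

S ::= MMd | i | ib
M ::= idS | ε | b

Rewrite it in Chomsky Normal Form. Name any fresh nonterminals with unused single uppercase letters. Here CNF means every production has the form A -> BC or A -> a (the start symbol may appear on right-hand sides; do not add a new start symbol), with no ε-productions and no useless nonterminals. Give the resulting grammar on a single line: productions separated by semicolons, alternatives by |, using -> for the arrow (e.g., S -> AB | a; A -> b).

S -> d | i | AC | MB | ME; A -> i; B -> d; C -> b; D -> BS; E -> MB; M -> b | AD

Nullable: {M}; after ε-elimination: S -> d | i | Md | ib | MMd; M -> b | idS.
No unit productions to eliminate.
TERM: introduce C -> b, B -> d, A -> i and substitute in every rule of length ≥2.
BIN: M -> ABS becomes M -> AD, D -> BS; S -> MMB becomes S -> ME, E -> MB.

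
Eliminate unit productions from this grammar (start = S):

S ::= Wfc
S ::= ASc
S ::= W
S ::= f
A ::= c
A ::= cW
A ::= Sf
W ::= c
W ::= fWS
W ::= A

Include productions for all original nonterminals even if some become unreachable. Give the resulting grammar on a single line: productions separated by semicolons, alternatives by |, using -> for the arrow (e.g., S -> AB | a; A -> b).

Unit productions: S->W, W->A.
Unit pairs (A ⇒* B via units): (S,A), (S,W), (W,A).
S: inherits non-unit rules of {A, S, W} → ASc | Sf | Wfc | c | cW | f | fWS.
A: inherits non-unit rules of {A} → Sf | c | cW.
W: inherits non-unit rules of {A, W} → Sf | c | cW | fWS.

S -> c | f | Sf | cW | ASc | Wfc | fWS; A -> c | Sf | cW; W -> c | Sf | cW | fWS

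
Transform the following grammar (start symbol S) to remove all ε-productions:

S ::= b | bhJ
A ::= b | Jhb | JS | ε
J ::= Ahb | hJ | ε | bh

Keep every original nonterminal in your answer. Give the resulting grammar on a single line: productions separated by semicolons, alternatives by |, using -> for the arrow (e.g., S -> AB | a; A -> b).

Nullable set: {A, J}.
S -> bhJ: J nullable, giving bh | bhJ.
Drop A -> ε.
A -> JS: J nullable, giving JS | S.
A -> Jhb: J nullable, giving Jhb | hb.
Drop J -> ε.
J -> Ahb: A nullable, giving Ahb | hb.
J -> hJ: J nullable, giving h | hJ.
Unchanged (no nullable symbols): S -> b; A -> b; J -> bh.

S -> b | bh | bhJ; A -> S | b | JS | hb | Jhb; J -> h | bh | hJ | hb | Ahb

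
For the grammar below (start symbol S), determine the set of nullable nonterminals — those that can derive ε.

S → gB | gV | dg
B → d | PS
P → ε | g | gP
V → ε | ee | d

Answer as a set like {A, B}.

Directly nullable (have an ε-rule): {P, V}.
Not nullable: B, S — each has a terminal in every rule's right-hand side or depends on a non-nullable symbol.

{P, V}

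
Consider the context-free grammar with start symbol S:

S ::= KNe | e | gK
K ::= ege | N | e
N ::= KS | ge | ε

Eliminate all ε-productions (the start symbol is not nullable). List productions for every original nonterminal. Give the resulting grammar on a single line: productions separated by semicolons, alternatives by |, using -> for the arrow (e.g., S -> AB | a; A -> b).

Nullable set: {K, N}.
S -> KNe: K, N nullable, giving KNe | Ke | Ne | e.
S -> gK: K nullable, giving g | gK.
K -> N: N nullable, giving N.
Drop N -> ε.
N -> KS: K nullable, giving KS | S.
Unchanged (no nullable symbols): S -> e; K -> e; K -> ege; N -> ge.

S -> e | g | Ke | Ne | gK | KNe; K -> N | e | ege; N -> S | KS | ge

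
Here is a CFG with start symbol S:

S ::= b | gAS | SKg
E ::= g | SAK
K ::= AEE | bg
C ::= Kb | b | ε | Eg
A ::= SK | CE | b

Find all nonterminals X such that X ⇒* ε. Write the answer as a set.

{C}

Directly nullable (have an ε-rule): {C}.
Not nullable: A, E, K, S — each has a terminal in every rule's right-hand side or depends on a non-nullable symbol.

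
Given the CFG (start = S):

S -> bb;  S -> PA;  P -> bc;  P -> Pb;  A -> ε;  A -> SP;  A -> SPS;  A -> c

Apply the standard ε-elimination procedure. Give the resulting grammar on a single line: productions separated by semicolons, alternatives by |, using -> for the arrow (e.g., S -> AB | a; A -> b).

Nullable set: {A}.
S -> PA: A nullable, giving P | PA.
Drop A -> ε.
Unchanged (no nullable symbols): S -> bb; A -> SP; A -> SPS; A -> c; P -> Pb; P -> bc.

S -> P | PA | bb; A -> c | SP | SPS; P -> Pb | bc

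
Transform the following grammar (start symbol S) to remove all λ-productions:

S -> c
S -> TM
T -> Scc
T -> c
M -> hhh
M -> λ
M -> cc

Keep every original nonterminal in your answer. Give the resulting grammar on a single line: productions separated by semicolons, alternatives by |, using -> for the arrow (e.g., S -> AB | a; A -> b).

S -> T | c | TM; M -> cc | hhh; T -> c | Scc

Nullable set: {M}.
S -> TM: M nullable, giving T | TM.
Drop M -> λ.
Unchanged (no nullable symbols): S -> c; M -> cc; M -> hhh; T -> Scc; T -> c.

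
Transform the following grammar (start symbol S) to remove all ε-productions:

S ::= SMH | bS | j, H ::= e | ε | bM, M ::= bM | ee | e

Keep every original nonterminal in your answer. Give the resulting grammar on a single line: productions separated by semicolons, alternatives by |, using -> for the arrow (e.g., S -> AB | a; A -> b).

Nullable set: {H}.
S -> SMH: H nullable, giving SM | SMH.
Drop H -> ε.
Unchanged (no nullable symbols): S -> bS; S -> j; H -> bM; H -> e; M -> bM; M -> e; M -> ee.

S -> j | SM | bS | SMH; H -> e | bM; M -> e | bM | ee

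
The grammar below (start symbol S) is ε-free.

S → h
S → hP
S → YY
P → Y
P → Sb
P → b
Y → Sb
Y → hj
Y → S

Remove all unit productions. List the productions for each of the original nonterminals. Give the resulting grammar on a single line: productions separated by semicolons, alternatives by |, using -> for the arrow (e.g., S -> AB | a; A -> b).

S -> h | YY | hP; P -> b | h | Sb | YY | hP | hj; Y -> h | Sb | YY | hP | hj

Unit productions: P->Y, Y->S.
Unit pairs (A ⇒* B via units): (P,S), (P,Y), (Y,S).
S: inherits non-unit rules of {S} → YY | h | hP.
P: inherits non-unit rules of {P, S, Y} → Sb | YY | b | h | hP | hj.
Y: inherits non-unit rules of {S, Y} → Sb | YY | h | hP | hj.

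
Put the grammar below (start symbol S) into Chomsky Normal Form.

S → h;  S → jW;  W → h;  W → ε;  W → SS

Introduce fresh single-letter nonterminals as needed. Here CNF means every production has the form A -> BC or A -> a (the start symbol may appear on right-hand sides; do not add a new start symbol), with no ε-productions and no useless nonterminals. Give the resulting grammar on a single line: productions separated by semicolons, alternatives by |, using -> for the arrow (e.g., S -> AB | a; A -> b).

Nullable: {W}; after ε-elimination: S -> h | j | jW; W -> h | SS.
No unit productions to eliminate.
TERM: introduce A -> j and substitute in every rule of length ≥2.

S -> h | j | AW; A -> j; W -> h | SS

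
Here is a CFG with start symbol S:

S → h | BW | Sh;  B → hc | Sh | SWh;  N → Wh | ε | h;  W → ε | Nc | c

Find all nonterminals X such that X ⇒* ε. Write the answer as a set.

Directly nullable (have an ε-rule): {N, W}.
Not nullable: B, S — each has a terminal in every rule's right-hand side or depends on a non-nullable symbol.

{N, W}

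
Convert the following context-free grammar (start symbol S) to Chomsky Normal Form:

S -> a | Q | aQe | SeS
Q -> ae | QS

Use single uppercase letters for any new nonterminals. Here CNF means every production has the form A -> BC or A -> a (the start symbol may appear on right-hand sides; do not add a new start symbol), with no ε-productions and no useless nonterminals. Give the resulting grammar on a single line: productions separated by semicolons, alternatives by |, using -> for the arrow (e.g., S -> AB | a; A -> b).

S -> a | AB | AC | QS | SD; A -> a; B -> e; C -> QB; D -> BS; Q -> AB | QS

No ε-productions.
After unit-elimination: S -> a | QS | ae | SeS | aQe; Q -> QS | ae.
TERM: introduce A -> a, B -> e and substitute in every rule of length ≥2.
BIN: S -> AQB becomes S -> AC, C -> QB; S -> SBS becomes S -> SD, D -> BS.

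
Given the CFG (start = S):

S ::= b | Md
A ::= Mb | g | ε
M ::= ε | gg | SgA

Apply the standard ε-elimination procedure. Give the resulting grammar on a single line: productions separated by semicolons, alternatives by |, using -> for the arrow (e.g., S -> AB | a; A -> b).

S -> b | d | Md; A -> b | g | Mb; M -> Sg | gg | SgA

Nullable set: {A, M}.
S -> Md: M nullable, giving Md | d.
Drop A -> ε.
A -> Mb: M nullable, giving Mb | b.
Drop M -> ε.
M -> SgA: A nullable, giving Sg | SgA.
Unchanged (no nullable symbols): S -> b; A -> g; M -> gg.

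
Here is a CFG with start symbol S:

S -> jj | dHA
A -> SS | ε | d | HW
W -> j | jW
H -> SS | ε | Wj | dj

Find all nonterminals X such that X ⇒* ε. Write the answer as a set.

{A, H}

Directly nullable (have an ε-rule): {A, H}.
Not nullable: S, W — each has a terminal in every rule's right-hand side or depends on a non-nullable symbol.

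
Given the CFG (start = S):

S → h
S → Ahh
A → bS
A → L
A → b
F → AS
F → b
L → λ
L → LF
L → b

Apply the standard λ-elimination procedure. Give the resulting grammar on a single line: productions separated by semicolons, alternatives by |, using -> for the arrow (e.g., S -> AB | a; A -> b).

Nullable set: {A, L}.
S -> Ahh: A nullable, giving Ahh | hh.
A -> L: L nullable, giving L.
F -> AS: A nullable, giving AS | S.
Drop L -> λ.
L -> LF: L nullable, giving F | LF.
Unchanged (no nullable symbols): S -> h; A -> b; A -> bS; F -> b; L -> b.

S -> h | hh | Ahh; A -> L | b | bS; F -> S | b | AS; L -> F | b | LF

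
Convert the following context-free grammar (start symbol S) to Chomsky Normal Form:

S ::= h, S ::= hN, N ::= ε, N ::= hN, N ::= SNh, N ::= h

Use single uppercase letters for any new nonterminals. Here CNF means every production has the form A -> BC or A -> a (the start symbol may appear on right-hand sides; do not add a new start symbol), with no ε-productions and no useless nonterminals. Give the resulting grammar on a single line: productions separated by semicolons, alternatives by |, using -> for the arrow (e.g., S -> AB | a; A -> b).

S -> h | AN; A -> h; B -> NA; N -> h | AN | SA | SB

Nullable: {N}; after ε-elimination: S -> h | hN; N -> h | Sh | hN | SNh.
No unit productions to eliminate.
TERM: introduce A -> h and substitute in every rule of length ≥2.
BIN: N -> SNA becomes N -> SB, B -> NA.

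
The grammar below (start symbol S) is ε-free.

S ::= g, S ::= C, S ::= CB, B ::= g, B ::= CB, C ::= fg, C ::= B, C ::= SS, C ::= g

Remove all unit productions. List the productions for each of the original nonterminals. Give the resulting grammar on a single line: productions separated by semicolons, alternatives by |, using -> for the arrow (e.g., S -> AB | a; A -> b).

Unit productions: C->B, S->C.
Unit pairs (A ⇒* B via units): (C,B), (S,B), (S,C).
S: inherits non-unit rules of {B, C, S} → CB | SS | fg | g.
B: inherits non-unit rules of {B} → CB | g.
C: inherits non-unit rules of {B, C} → CB | SS | fg | g.

S -> g | CB | SS | fg; B -> g | CB; C -> g | CB | SS | fg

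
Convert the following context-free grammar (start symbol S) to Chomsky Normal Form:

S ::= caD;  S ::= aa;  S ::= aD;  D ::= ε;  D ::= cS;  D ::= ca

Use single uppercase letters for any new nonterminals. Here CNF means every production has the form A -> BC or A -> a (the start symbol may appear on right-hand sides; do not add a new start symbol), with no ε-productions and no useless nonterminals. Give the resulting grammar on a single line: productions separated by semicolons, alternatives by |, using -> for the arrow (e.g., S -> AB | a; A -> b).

Nullable: {D}; after ε-elimination: S -> a | aD | aa | ca | caD; D -> cS | ca.
No unit productions to eliminate.
TERM: introduce B -> a, A -> c and substitute in every rule of length ≥2.
BIN: S -> ABD becomes S -> AC, C -> BD.

S -> a | AB | AC | BB | BD; A -> c; B -> a; C -> BD; D -> AB | AS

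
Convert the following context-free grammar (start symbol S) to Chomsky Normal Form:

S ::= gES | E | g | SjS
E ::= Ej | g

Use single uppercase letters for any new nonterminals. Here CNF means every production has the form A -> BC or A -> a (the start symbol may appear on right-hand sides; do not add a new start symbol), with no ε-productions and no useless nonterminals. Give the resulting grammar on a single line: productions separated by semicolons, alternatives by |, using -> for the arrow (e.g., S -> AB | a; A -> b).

S -> g | BC | EA | SD; A -> j; B -> g; C -> ES; D -> AS; E -> g | EA

No ε-productions.
After unit-elimination: S -> g | Ej | SjS | gES; E -> g | Ej.
TERM: introduce B -> g, A -> j and substitute in every rule of length ≥2.
BIN: S -> BES becomes S -> BC, C -> ES; S -> SAS becomes S -> SD, D -> AS.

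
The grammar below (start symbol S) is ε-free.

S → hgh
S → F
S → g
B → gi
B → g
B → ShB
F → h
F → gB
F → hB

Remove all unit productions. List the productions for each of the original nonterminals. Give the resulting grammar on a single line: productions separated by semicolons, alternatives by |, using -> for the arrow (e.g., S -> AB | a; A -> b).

S -> g | h | gB | hB | hgh; B -> g | gi | ShB; F -> h | gB | hB

Unit productions: S->F.
Unit pairs (A ⇒* B via units): (S,F).
S: inherits non-unit rules of {F, S} → g | gB | h | hB | hgh.
B: inherits non-unit rules of {B} → ShB | g | gi.
F: inherits non-unit rules of {F} → gB | h | hB.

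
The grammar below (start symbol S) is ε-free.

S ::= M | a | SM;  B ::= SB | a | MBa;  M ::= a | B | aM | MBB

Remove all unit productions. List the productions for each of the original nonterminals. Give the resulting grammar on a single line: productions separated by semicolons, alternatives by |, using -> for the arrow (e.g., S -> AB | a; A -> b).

S -> a | SB | SM | aM | MBB | MBa; B -> a | SB | MBa; M -> a | SB | aM | MBB | MBa

Unit productions: M->B, S->M.
Unit pairs (A ⇒* B via units): (M,B), (S,B), (S,M).
S: inherits non-unit rules of {B, M, S} → MBB | MBa | SB | SM | a | aM.
B: inherits non-unit rules of {B} → MBa | SB | a.
M: inherits non-unit rules of {B, M} → MBB | MBa | SB | a | aM.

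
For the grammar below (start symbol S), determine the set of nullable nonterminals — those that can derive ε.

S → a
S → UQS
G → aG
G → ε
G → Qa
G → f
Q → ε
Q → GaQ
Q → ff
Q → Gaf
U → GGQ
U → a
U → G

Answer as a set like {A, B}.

{G, Q, U}

Directly nullable (have an ε-rule): {G, Q}.
U is nullable via U -> G (every symbol on the right is already known nullable).
Not nullable: S — each has a terminal in every rule's right-hand side or depends on a non-nullable symbol.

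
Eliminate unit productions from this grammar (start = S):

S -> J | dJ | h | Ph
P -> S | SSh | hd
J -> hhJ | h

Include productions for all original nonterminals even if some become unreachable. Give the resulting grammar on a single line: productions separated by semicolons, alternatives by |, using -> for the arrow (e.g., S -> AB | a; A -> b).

S -> h | Ph | dJ | hhJ; J -> h | hhJ; P -> h | Ph | dJ | hd | SSh | hhJ

Unit productions: P->S, S->J.
Unit pairs (A ⇒* B via units): (P,J), (P,S), (S,J).
S: inherits non-unit rules of {J, S} → Ph | dJ | h | hhJ.
J: inherits non-unit rules of {J} → h | hhJ.
P: inherits non-unit rules of {J, P, S} → Ph | SSh | dJ | h | hd | hhJ.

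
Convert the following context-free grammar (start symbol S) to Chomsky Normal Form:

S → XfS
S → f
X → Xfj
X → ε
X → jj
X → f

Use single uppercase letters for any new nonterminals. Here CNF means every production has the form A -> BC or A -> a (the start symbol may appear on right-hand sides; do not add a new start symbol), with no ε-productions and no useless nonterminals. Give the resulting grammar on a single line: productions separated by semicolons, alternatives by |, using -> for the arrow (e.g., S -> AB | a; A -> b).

S -> f | AS | XC; A -> f; B -> j; C -> AS; D -> AB; X -> f | AB | BB | XD

Nullable: {X}; after ε-elimination: S -> f | fS | XfS; X -> f | fj | jj | Xfj.
No unit productions to eliminate.
TERM: introduce A -> f, B -> j and substitute in every rule of length ≥2.
BIN: S -> XAS becomes S -> XC, C -> AS; X -> XAB becomes X -> XD, D -> AB.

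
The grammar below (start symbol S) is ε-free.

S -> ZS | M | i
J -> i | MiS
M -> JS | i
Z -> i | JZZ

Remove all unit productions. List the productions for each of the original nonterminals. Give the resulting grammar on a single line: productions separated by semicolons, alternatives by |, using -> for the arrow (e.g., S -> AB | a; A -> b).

S -> i | JS | ZS; J -> i | MiS; M -> i | JS; Z -> i | JZZ

Unit productions: S->M.
Unit pairs (A ⇒* B via units): (S,M).
S: inherits non-unit rules of {M, S} → JS | ZS | i.
J: inherits non-unit rules of {J} → MiS | i.
M: inherits non-unit rules of {M} → JS | i.
Z: inherits non-unit rules of {Z} → JZZ | i.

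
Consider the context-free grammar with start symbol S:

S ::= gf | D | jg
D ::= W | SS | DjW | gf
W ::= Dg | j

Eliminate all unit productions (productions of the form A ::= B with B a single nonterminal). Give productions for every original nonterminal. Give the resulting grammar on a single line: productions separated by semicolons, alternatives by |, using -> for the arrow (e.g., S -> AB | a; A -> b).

S -> j | Dg | SS | gf | jg | DjW; D -> j | Dg | SS | gf | DjW; W -> j | Dg

Unit productions: D->W, S->D.
Unit pairs (A ⇒* B via units): (D,W), (S,D), (S,W).
S: inherits non-unit rules of {D, S, W} → Dg | DjW | SS | gf | j | jg.
D: inherits non-unit rules of {D, W} → Dg | DjW | SS | gf | j.
W: inherits non-unit rules of {W} → Dg | j.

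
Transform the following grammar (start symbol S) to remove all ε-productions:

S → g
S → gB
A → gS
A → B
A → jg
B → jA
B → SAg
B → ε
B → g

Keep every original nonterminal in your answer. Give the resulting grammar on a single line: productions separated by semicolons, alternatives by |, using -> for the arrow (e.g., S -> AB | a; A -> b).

S -> g | gB; A -> B | gS | jg; B -> g | j | Sg | jA | SAg

Nullable set: {A, B}.
S -> gB: B nullable, giving g | gB.
A -> B: B nullable, giving B.
Drop B -> ε.
B -> SAg: A nullable, giving SAg | Sg.
B -> jA: A nullable, giving j | jA.
Unchanged (no nullable symbols): S -> g; A -> gS; A -> jg; B -> g.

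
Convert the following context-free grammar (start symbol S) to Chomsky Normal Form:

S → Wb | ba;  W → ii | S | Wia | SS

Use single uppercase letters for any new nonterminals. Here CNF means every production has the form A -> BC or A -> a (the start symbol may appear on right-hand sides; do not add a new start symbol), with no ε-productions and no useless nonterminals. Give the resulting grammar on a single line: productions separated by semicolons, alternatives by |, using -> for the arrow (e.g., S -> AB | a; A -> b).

S -> AB | WA; A -> b; B -> a; C -> i; D -> CB; W -> AB | CC | SS | WA | WD

No ε-productions.
After unit-elimination: S -> Wb | ba; W -> SS | Wb | ba | ii | Wia.
TERM: introduce B -> a, A -> b, C -> i and substitute in every rule of length ≥2.
BIN: W -> WCB becomes W -> WD, D -> CB.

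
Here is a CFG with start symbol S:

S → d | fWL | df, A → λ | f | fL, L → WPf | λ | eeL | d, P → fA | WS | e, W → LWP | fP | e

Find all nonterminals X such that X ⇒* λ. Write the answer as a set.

{A, L}

Directly nullable (have an ε-rule): {A, L}.
Not nullable: P, S, W — each has a terminal in every rule's right-hand side or depends on a non-nullable symbol.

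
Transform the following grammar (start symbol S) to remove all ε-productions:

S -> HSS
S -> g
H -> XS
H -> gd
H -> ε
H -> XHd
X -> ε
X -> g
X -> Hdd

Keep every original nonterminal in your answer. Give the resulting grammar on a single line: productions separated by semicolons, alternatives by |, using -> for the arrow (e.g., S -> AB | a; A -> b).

Nullable set: {H, X}.
S -> HSS: H nullable, giving HSS | SS.
Drop H -> ε.
H -> XHd: X, H nullable, giving Hd | XHd | Xd | d.
H -> XS: X nullable, giving S | XS.
Drop X -> ε.
X -> Hdd: H nullable, giving Hdd | dd.
Unchanged (no nullable symbols): S -> g; H -> gd; X -> g.

S -> g | SS | HSS; H -> S | d | Hd | XS | Xd | gd | XHd; X -> g | dd | Hdd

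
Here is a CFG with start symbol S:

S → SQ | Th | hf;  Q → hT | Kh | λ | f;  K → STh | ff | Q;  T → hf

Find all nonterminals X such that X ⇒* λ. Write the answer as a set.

Directly nullable (have an ε-rule): {Q}.
K is nullable via K -> Q (every symbol on the right is already known nullable).
Not nullable: S, T — each has a terminal in every rule's right-hand side or depends on a non-nullable symbol.

{K, Q}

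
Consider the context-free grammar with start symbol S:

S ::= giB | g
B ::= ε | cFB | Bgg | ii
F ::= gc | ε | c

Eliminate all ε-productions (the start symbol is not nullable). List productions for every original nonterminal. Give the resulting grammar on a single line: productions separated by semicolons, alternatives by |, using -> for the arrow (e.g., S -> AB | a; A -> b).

S -> g | gi | giB; B -> c | cB | cF | gg | ii | Bgg | cFB; F -> c | gc

Nullable set: {B, F}.
S -> giB: B nullable, giving gi | giB.
Drop B -> ε.
B -> Bgg: B nullable, giving Bgg | gg.
B -> cFB: F, B nullable, giving c | cB | cF | cFB.
Drop F -> ε.
Unchanged (no nullable symbols): S -> g; B -> ii; F -> c; F -> gc.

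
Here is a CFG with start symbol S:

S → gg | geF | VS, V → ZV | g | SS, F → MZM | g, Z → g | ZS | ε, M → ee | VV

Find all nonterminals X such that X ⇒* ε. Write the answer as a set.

{Z}

Directly nullable (have an ε-rule): {Z}.
Not nullable: F, M, S, V — each has a terminal in every rule's right-hand side or depends on a non-nullable symbol.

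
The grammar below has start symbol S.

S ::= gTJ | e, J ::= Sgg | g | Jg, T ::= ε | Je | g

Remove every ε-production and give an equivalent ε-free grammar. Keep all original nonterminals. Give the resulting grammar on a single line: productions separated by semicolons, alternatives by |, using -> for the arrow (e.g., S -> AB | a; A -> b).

S -> e | gJ | gTJ; J -> g | Jg | Sgg; T -> g | Je

Nullable set: {T}.
S -> gTJ: T nullable, giving gJ | gTJ.
Drop T -> ε.
Unchanged (no nullable symbols): S -> e; J -> Jg; J -> Sgg; J -> g; T -> Je; T -> g.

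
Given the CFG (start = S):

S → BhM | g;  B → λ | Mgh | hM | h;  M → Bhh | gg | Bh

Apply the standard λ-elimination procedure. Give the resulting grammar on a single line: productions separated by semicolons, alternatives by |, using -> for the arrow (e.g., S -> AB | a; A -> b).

S -> g | hM | BhM; B -> h | hM | Mgh; M -> h | Bh | gg | hh | Bhh

Nullable set: {B}.
S -> BhM: B nullable, giving BhM | hM.
Drop B -> λ.
M -> Bh: B nullable, giving Bh | h.
M -> Bhh: B nullable, giving Bhh | hh.
Unchanged (no nullable symbols): S -> g; B -> Mgh; B -> h; B -> hM; M -> gg.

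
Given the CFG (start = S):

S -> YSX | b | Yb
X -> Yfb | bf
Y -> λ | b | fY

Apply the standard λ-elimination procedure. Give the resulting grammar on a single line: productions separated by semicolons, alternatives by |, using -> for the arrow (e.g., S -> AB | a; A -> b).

Nullable set: {Y}.
S -> YSX: Y nullable, giving SX | YSX.
S -> Yb: Y nullable, giving Yb | b.
X -> Yfb: Y nullable, giving Yfb | fb.
Drop Y -> λ.
Y -> fY: Y nullable, giving f | fY.
Unchanged (no nullable symbols): S -> b; X -> bf; Y -> b.

S -> b | SX | Yb | YSX; X -> bf | fb | Yfb; Y -> b | f | fY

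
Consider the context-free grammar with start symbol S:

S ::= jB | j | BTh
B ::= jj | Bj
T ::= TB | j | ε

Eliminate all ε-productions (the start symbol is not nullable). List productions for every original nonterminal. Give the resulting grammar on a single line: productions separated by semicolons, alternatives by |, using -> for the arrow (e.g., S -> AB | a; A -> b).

S -> j | Bh | jB | BTh; B -> Bj | jj; T -> B | j | TB

Nullable set: {T}.
S -> BTh: T nullable, giving BTh | Bh.
Drop T -> ε.
T -> TB: T nullable, giving B | TB.
Unchanged (no nullable symbols): S -> j; S -> jB; B -> Bj; B -> jj; T -> j.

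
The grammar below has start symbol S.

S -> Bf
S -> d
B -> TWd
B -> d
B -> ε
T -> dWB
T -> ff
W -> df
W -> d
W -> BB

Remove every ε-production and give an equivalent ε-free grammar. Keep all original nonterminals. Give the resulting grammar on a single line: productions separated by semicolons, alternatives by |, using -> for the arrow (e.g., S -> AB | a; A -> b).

S -> d | f | Bf; B -> d | Td | TWd; T -> d | dB | dW | ff | dWB; W -> B | d | BB | df

Nullable set: {B, W}.
S -> Bf: B nullable, giving Bf | f.
Drop B -> ε.
B -> TWd: W nullable, giving TWd | Td.
T -> dWB: W, B nullable, giving d | dB | dW | dWB.
W -> BB: B, B nullable, giving B | BB.
Unchanged (no nullable symbols): S -> d; B -> d; T -> ff; W -> d; W -> df.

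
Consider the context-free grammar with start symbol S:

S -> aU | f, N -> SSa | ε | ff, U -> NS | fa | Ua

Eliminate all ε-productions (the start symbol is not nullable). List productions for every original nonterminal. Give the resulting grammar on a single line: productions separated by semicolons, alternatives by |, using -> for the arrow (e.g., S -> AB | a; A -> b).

S -> f | aU; N -> ff | SSa; U -> S | NS | Ua | fa

Nullable set: {N}.
Drop N -> ε.
U -> NS: N nullable, giving NS | S.
Unchanged (no nullable symbols): S -> aU; S -> f; N -> SSa; N -> ff; U -> Ua; U -> fa.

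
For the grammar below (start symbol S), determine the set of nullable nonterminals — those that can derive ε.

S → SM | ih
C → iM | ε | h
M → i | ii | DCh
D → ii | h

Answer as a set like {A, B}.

Directly nullable (have an ε-rule): {C}.
Not nullable: D, M, S — each has a terminal in every rule's right-hand side or depends on a non-nullable symbol.

{C}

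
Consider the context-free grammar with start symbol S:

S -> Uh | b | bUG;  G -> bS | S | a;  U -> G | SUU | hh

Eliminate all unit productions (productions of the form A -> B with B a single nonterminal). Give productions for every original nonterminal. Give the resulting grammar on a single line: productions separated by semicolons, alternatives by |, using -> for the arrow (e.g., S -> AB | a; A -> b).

S -> b | Uh | bUG; G -> a | b | Uh | bS | bUG; U -> a | b | Uh | bS | hh | SUU | bUG

Unit productions: G->S, U->G.
Unit pairs (A ⇒* B via units): (G,S), (U,G), (U,S).
S: inherits non-unit rules of {S} → Uh | b | bUG.
G: inherits non-unit rules of {G, S} → Uh | a | b | bS | bUG.
U: inherits non-unit rules of {G, S, U} → SUU | Uh | a | b | bS | bUG | hh.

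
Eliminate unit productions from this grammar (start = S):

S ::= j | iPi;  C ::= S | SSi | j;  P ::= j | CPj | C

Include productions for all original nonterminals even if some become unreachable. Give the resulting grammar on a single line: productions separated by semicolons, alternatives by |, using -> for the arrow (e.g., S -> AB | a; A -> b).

Unit productions: C->S, P->C.
Unit pairs (A ⇒* B via units): (C,S), (P,C), (P,S).
S: inherits non-unit rules of {S} → iPi | j.
C: inherits non-unit rules of {C, S} → SSi | iPi | j.
P: inherits non-unit rules of {C, P, S} → CPj | SSi | iPi | j.

S -> j | iPi; C -> j | SSi | iPi; P -> j | CPj | SSi | iPi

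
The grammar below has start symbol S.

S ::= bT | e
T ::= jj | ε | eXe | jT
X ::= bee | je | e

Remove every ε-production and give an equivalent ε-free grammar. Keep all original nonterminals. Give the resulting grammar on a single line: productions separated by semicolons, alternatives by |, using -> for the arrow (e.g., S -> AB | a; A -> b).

S -> b | e | bT; T -> j | jT | jj | eXe; X -> e | je | bee

Nullable set: {T}.
S -> bT: T nullable, giving b | bT.
Drop T -> ε.
T -> jT: T nullable, giving j | jT.
Unchanged (no nullable symbols): S -> e; T -> eXe; T -> jj; X -> bee; X -> e; X -> je.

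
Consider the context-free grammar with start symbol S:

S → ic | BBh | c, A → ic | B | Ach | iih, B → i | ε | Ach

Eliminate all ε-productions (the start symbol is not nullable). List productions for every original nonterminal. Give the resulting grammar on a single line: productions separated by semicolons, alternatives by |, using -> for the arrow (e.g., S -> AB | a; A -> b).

S -> c | h | Bh | ic | BBh; A -> B | ch | ic | Ach | iih; B -> i | ch | Ach

Nullable set: {A, B}.
S -> BBh: B, B nullable, giving BBh | Bh | h.
A -> Ach: A nullable, giving Ach | ch.
A -> B: B nullable, giving B.
Drop B -> ε.
B -> Ach: A nullable, giving Ach | ch.
Unchanged (no nullable symbols): S -> c; S -> ic; A -> ic; A -> iih; B -> i.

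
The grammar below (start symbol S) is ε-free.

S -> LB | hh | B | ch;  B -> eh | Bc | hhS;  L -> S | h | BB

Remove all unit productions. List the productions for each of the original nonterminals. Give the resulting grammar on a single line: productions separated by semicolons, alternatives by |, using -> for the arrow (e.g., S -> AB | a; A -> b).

S -> Bc | LB | ch | eh | hh | hhS; B -> Bc | eh | hhS; L -> h | BB | Bc | LB | ch | eh | hh | hhS

Unit productions: L->S, S->B.
Unit pairs (A ⇒* B via units): (L,B), (L,S), (S,B).
S: inherits non-unit rules of {B, S} → Bc | LB | ch | eh | hh | hhS.
B: inherits non-unit rules of {B} → Bc | eh | hhS.
L: inherits non-unit rules of {B, L, S} → BB | Bc | LB | ch | eh | h | hh | hhS.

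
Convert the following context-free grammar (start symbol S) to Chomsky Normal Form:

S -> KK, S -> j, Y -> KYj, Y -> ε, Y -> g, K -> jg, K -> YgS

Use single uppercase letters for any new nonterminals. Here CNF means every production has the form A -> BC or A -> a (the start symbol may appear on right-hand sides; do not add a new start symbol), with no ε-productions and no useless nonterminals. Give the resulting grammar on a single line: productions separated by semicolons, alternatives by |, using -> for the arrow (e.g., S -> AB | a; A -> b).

Nullable: {Y}; after ε-elimination: S -> j | KK; K -> gS | jg | YgS; Y -> g | Kj | KYj.
No unit productions to eliminate.
TERM: introduce A -> g, B -> j and substitute in every rule of length ≥2.
BIN: K -> YAS becomes K -> YC, C -> AS; Y -> KYB becomes Y -> KD, D -> YB.

S -> j | KK; A -> g; B -> j; C -> AS; D -> YB; K -> AS | BA | YC; Y -> g | KB | KD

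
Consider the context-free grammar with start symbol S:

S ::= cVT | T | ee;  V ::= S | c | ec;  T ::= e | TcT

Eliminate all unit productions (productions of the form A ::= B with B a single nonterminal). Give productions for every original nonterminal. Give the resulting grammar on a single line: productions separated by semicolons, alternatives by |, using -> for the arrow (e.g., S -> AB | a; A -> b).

Unit productions: S->T, V->S.
Unit pairs (A ⇒* B via units): (S,T), (V,S), (V,T).
S: inherits non-unit rules of {S, T} → TcT | cVT | e | ee.
T: inherits non-unit rules of {T} → TcT | e.
V: inherits non-unit rules of {S, T, V} → TcT | c | cVT | e | ec | ee.

S -> e | ee | TcT | cVT; T -> e | TcT; V -> c | e | ec | ee | TcT | cVT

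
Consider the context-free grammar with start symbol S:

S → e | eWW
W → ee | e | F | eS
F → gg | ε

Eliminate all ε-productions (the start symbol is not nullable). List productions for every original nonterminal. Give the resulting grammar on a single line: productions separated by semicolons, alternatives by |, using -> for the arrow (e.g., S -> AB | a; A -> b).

S -> e | eW | eWW; F -> gg; W -> F | e | eS | ee

Nullable set: {F, W}.
S -> eWW: W, W nullable, giving e | eW | eWW.
Drop F -> ε.
W -> F: F nullable, giving F.
Unchanged (no nullable symbols): S -> e; F -> gg; W -> e; W -> eS; W -> ee.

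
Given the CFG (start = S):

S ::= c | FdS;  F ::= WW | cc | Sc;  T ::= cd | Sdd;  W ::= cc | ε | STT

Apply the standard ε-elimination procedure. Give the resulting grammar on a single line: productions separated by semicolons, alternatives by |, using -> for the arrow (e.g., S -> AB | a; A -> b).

S -> c | dS | FdS; F -> W | Sc | WW | cc; T -> cd | Sdd; W -> cc | STT

Nullable set: {F, W}.
S -> FdS: F nullable, giving FdS | dS.
F -> WW: W, W nullable, giving W | WW.
Drop W -> ε.
Unchanged (no nullable symbols): S -> c; F -> Sc; F -> cc; T -> Sdd; T -> cd; W -> STT; W -> cc.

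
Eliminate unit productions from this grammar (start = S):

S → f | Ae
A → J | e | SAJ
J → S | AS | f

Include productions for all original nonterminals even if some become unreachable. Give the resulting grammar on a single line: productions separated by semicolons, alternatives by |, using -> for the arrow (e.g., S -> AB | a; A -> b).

Unit productions: A->J, J->S.
Unit pairs (A ⇒* B via units): (A,J), (A,S), (J,S).
S: inherits non-unit rules of {S} → Ae | f.
A: inherits non-unit rules of {A, J, S} → AS | Ae | SAJ | e | f.
J: inherits non-unit rules of {J, S} → AS | Ae | f.

S -> f | Ae; A -> e | f | AS | Ae | SAJ; J -> f | AS | Ae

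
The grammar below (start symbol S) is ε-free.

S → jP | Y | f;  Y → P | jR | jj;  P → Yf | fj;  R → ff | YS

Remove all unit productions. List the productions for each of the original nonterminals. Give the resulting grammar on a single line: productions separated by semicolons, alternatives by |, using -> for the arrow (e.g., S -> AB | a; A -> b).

S -> f | Yf | fj | jP | jR | jj; P -> Yf | fj; R -> YS | ff; Y -> Yf | fj | jR | jj

Unit productions: S->Y, Y->P.
Unit pairs (A ⇒* B via units): (S,P), (S,Y), (Y,P).
S: inherits non-unit rules of {P, S, Y} → Yf | f | fj | jP | jR | jj.
P: inherits non-unit rules of {P} → Yf | fj.
R: inherits non-unit rules of {R} → YS | ff.
Y: inherits non-unit rules of {P, Y} → Yf | fj | jR | jj.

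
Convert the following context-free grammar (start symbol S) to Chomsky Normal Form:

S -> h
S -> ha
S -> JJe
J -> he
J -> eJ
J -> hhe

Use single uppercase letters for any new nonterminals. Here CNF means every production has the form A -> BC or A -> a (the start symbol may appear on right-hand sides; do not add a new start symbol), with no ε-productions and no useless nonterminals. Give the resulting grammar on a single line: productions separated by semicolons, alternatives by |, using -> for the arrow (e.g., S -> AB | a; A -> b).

No ε-productions.
No unit productions to eliminate.
TERM: introduce C -> a, A -> e, B -> h and substitute in every rule of length ≥2.
BIN: J -> BBA becomes J -> BD, D -> BA; S -> JJA becomes S -> JE, E -> JA.

S -> h | BC | JE; A -> e; B -> h; C -> a; D -> BA; E -> JA; J -> AJ | BA | BD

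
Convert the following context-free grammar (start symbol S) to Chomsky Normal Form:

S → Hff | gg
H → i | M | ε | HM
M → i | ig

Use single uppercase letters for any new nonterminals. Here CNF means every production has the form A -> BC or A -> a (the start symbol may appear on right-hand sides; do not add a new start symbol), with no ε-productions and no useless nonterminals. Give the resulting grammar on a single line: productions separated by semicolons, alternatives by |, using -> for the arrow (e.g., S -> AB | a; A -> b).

Nullable: {H}; after ε-elimination: S -> ff | gg | Hff; H -> M | i | HM; M -> i | ig.
After unit-elimination: S -> ff | gg | Hff; H -> i | HM | ig; M -> i | ig.
TERM: introduce C -> f, B -> g, A -> i and substitute in every rule of length ≥2.
BIN: S -> HCC becomes S -> HD, D -> CC.

S -> BB | CC | HD; A -> i; B -> g; C -> f; D -> CC; H -> i | AB | HM; M -> i | AB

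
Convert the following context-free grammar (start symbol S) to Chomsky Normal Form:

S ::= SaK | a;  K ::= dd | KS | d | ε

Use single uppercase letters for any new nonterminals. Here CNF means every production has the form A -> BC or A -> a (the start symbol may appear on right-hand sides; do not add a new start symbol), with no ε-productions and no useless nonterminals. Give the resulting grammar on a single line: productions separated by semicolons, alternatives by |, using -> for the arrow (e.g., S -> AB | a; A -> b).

Nullable: {K}; after ε-elimination: S -> a | Sa | SaK; K -> S | d | KS | dd.
After unit-elimination: S -> a | Sa | SaK; K -> a | d | KS | Sa | dd | SaK.
TERM: introduce A -> a, B -> d and substitute in every rule of length ≥2.
BIN: K -> SAK becomes K -> SC, C -> AK; S -> SAK becomes S -> SD, D -> AK.

S -> a | SA | SD; A -> a; B -> d; C -> AK; D -> AK; K -> a | d | BB | KS | SA | SC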